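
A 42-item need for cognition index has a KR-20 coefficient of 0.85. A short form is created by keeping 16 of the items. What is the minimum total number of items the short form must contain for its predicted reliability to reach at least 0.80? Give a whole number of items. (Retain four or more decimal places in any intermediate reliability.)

First, r for the 16-item form: n = 16/42 = 0.3810, so r_16 = 0.3810·0.85/(1 + (0.3810 − 1)·0.85) = 0.6834
Length factor from the short form to reach 0.80: n' = 0.80(1 − 0.6834) / [0.6834(1 − 0.80)] ≈ 1.8531
Items = 1.8531 × 16 ≈ 29.65 → 30

30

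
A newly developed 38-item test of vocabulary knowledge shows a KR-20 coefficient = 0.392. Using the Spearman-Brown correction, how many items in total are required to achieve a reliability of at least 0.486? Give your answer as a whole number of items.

n = [0.486 × 0.608] / [0.392 × 0.514]
n = 0.295488 / 0.201488 ≈ 1.4665
1.4665 × 38 = 55.73 → 56 items

56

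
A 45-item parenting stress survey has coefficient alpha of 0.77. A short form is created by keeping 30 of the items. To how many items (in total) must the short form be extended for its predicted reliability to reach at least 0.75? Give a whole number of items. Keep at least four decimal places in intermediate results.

Short-form reliability: n = 30/45 = 0.6667; r_30 = n·r/(1+(n−1)r) ≈ 0.6906
Length factor from the short form to reach 0.75: n' = 0.75(1 − 0.6906) / [0.6906(1 − 0.75)] ≈ 1.3440
Items = 1.3440 × 30 ≈ 40.32 → 41

41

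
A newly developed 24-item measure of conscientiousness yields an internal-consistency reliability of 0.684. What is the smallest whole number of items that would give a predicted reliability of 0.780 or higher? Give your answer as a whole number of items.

40

Rearranging the Spearman-Brown formula for n,
n = r*(1 − r) / [ r (1 − r*) ]
n = 0.780(1 − 0.684) / [0.684(1 − 0.780)]
n = 0.246480 / 0.150480 ≈ 1.6380
So the test needs 1.6380 × 24 ≈ 39.31 items; rounding up, 40.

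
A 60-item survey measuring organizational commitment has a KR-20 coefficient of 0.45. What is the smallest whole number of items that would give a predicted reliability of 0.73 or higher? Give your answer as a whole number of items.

199

Rearranging the Spearman-Brown formula for n,
n = r*(1 − r) / [ r (1 − r*) ]
n = [0.73 × 0.55] / [0.45 × 0.27]
n = 0.4015 / 0.1215 ≈ 3.3045
Items needed = n × 60 = 3.3045 × 60 ≈ 198.27 → round up to 199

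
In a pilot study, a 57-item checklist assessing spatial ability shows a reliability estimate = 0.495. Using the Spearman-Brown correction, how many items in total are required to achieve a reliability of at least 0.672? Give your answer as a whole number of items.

120

n = 0.672(1 − 0.495) / [0.495(1 − 0.672)]
  = 0.339360 / 0.162360 = 2.0902
So the test needs 2.0902 × 57 ≈ 119.14 items; rounding up, 120.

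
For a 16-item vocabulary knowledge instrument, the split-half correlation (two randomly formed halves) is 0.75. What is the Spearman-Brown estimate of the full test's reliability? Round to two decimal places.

0.86

The full test is twice the length of either half (n = 2).
r_full = 2r_hh / (1 + r_hh) = 2 × 0.75 / (1 + 0.75)
       = 1.5000 / 1.7500 = 0.8571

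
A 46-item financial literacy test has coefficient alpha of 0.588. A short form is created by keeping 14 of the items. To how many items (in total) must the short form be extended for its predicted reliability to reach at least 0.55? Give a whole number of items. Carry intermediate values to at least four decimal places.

40

Short-form reliability: n = 14/46 = 0.3043; r_14 = n·r/(1+(n−1)r) ≈ 0.3028
Length factor from the short form to reach 0.55: n' = 0.55(1 − 0.3028) / [0.3028(1 − 0.55)] ≈ 2.8142
Total items = 2.8142 × 14 = 39.40, rounded up to 40.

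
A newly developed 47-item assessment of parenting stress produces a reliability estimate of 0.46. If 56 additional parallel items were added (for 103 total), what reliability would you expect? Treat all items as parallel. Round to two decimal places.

0.65

n = 103/47 = 2.1915
r_new = (2.1915 × 0.46) / (1 + (2.1915 − 1) × 0.46)
     = 1.0081 / 1.5481 = 0.6512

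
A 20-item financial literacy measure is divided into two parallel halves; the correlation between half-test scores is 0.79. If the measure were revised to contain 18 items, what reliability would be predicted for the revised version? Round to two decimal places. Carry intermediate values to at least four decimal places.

First correct the split-half correlation to full-test reliability: r_full = 2 × 0.79 / (1 + 0.79) ≈ 0.8827
Length factor from 20 to 18 items: n = 18/20 = 0.9000
r_new = n·r_full / (1 + (n − 1)·r_full) = 0.7944 / 0.9117 ≈ 0.8713

0.87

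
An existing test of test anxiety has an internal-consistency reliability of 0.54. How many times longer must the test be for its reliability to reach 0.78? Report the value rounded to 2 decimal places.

3.02

Invert Spearman-Brown to solve for n:
n = r*(1 − r) / [ r (1 − r*) ]
n = 0.78 × (1 − 0.54) / [ 0.54 × (1 − 0.78) ]
  = 0.3588 / 0.1188 = 3.0202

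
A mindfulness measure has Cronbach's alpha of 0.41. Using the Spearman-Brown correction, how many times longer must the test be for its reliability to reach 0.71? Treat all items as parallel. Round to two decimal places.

Rearranging the Spearman-Brown formula for n,
n = r*(1 − r) / [ r (1 − r*) ]
n = 0.71 × (1 − 0.41) / [ 0.41 × (1 − 0.71) ]
  = 0.4189 / 0.1189 = 3.5231

3.52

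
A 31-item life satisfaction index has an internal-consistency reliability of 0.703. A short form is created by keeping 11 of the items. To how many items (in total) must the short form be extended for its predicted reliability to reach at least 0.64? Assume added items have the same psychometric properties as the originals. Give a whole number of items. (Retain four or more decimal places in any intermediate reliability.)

First, r for the 11-item form: n = 11/31 = 0.3548, so r_11 = 0.3548·0.703/(1 + (0.3548 − 1)·0.703) = 0.4565
Then solve for n' with r_old = 0.4565, r_target = 0.64: n' = 0.64(1 − 0.4565)/[0.4565(1 − 0.64)] = 2.1166
Items = 2.1166 × 11 ≈ 23.28 → 24

24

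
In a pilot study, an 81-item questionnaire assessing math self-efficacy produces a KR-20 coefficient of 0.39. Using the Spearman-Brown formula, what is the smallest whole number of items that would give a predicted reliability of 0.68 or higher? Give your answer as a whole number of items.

Invert Spearman-Brown to solve for n:
n = r*(1 − r) / [ r (1 − r*) ]
n = [0.68 × 0.61] / [0.39 × 0.32]
n = 0.4148 / 0.1248 ≈ 3.3237
Items needed = n × 81 = 3.3237 × 81 ≈ 269.22 → round up to 270

270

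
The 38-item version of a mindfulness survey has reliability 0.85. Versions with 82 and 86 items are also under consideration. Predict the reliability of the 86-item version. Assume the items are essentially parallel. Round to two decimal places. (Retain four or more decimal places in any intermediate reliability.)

0.93

The 82-item form is not needed; work directly from the 38-item form with n = 86/38 = 2.2632.
r_{86} = n·r / (1 + (n − 1)·r) = 1.9237 / 2.0737 ≈ 0.9277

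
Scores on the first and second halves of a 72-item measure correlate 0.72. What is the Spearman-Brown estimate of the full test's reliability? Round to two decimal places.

0.84

Each half is half the length of the full test, so the full test is n = 2 times a half.
r_full = 2(0.72) / (1 + 0.72)
r_full = 1.4400 / 1.7200 ≈ 0.8372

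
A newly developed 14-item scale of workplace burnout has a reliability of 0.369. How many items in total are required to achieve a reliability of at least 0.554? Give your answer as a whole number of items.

Rearranging the Spearman-Brown formula for n,
n = r*(1 − r) / [ r (1 − r*) ]
n = 0.554 × (1 − 0.369) / [ 0.369 × (1 − 0.554) ]
n = 0.349574 / 0.164574 ≈ 2.1241
2.1241 × 14 = 29.74 → 30 items

30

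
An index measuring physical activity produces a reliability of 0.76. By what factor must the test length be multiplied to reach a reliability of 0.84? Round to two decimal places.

Rearranging the Spearman-Brown formula for n,
n = r_target (1 − r_old) / [ r_old (1 − r_target) ]
n = 0.84(1 − 0.76) / [0.76(1 − 0.84)]
  = 0.2016 / 0.1216 = 1.6579

1.66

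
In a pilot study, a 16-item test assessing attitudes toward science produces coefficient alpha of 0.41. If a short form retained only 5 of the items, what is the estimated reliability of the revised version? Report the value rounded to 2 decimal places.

0.18

The new length is 5/16 = 0.3125 times the old.
r_new = 0.3125·0.41 / [1 + (0.3125 − 1)·0.41]
     = 0.1281 / 0.7181 = 0.1784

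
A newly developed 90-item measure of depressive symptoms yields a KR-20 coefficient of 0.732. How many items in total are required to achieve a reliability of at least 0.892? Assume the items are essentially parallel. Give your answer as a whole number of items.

273

n = 0.892 × (1 − 0.732) / [ 0.732 × (1 − 0.892) ]
n = 0.239056 / 0.079056 ≈ 3.0239
Items needed = n × 90 = 3.0239 × 90 ≈ 272.15 → round up to 273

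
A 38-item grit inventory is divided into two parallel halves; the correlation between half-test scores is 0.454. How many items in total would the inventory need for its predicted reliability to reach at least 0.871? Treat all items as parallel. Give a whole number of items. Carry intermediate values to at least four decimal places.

155

r_full = 2(0.454)/(1 + 0.454) = 0.6245
n = r_tgt(1 − r_full) / [r_full(1 − r_tgt)] = 0.871 × 0.3755 / (0.6245 × 0.129) ≈ 4.0598
Required items = 4.0598 × 38 = 154.27, so 155 items.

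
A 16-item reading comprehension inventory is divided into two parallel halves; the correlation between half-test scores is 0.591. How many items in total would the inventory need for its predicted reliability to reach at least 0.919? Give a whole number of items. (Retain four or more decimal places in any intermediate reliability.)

r_full = 2(0.591)/(1 + 0.591) = 0.7429
n = r_tgt(1 − r_full) / [r_full(1 − r_tgt)] = 0.919 × 0.2571 / (0.7429 × 0.081) ≈ 3.9265
Required items = 3.9265 × 16 = 62.82, so 63 items.

63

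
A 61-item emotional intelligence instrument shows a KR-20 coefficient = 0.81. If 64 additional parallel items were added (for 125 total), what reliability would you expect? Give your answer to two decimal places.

0.90

n = 125/61 = 2.0492
r_new = 2.0492·0.81 / [1 + (2.0492 − 1)·0.81]
     = 1.6599 / 1.8499 = 0.8973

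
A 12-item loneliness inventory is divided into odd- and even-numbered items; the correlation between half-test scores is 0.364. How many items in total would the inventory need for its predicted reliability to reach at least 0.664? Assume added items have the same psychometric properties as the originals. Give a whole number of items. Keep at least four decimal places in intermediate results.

21

r_full = 2(0.364)/(1 + 0.364) = 0.5337
Solve Spearman-Brown for n: n = 0.664(1 − 0.5337) / [0.5337(1 − 0.664)] = 1.7266
Required items = 1.7266 × 12 = 20.72, so 21 items.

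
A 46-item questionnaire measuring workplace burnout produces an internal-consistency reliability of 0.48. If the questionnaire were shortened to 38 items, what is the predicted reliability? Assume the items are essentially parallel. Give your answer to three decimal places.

0.433

Length ratio n = 38/46 = 0.8261
By Spearman-Brown, r_new = n r / (1 + (n − 1) r).
r_new = 0.8261·0.48 / [1 + (0.8261 − 1)·0.48]
r_new = 0.3965 / 0.9165 ≈ 0.4326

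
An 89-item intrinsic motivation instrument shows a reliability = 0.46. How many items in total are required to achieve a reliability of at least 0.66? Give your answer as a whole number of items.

203

n = 0.66(1 − 0.46) / [0.46(1 − 0.66)]
n = 0.3564 / 0.1564 ≈ 2.2788
Items needed = n × 89 = 2.2788 × 89 ≈ 202.81 → round up to 203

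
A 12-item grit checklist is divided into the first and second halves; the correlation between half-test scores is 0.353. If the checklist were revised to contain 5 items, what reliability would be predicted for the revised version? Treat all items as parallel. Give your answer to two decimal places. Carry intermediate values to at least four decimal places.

0.31

Full-test reliability from the split-half r: r_full = 2(0.353)/(1 + 0.353) = 0.5218
Then adjust to 5 items: n = 5/12 = 0.4167
r_new = n·r_full / (1 + (n − 1)·r_full) = 0.2174 / 0.6956 ≈ 0.3125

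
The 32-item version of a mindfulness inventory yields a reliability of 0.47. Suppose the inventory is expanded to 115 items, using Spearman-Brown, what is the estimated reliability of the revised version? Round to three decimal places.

0.761

The new length is 115/32 = 3.5938 times the old.
Apply the Spearman-Brown prophecy formula, r' = nr / [1 + (n − 1)r]:
r_new = 3.5938·0.47 / [1 + (3.5938 − 1)·0.47]
     = 1.6891 / 2.2191 = 0.7612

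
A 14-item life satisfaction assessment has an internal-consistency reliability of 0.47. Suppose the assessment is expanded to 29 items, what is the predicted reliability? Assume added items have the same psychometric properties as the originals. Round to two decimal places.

Length ratio n = 29/14 = 2.0714
Apply the Spearman-Brown prophecy formula, r' = nr / [1 + (n − 1)r]:
r_new = 2.0714·0.47 / [1 + (2.0714 − 1)·0.47]
r_new = 0.9736 / 1.5036 ≈ 0.6475

0.65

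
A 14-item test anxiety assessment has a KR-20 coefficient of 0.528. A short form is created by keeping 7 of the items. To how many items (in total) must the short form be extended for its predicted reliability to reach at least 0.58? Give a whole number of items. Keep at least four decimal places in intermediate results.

18

First, r for the 7-item form: n = 7/14 = 0.5000, so r_7 = 0.5000·0.528/(1 + (0.5000 − 1)·0.528) = 0.3587
Length factor from the short form to reach 0.58: n' = 0.58(1 − 0.3587) / [0.3587(1 − 0.58)] ≈ 2.4689
Total items = 2.4689 × 7 = 17.28, rounded up to 18.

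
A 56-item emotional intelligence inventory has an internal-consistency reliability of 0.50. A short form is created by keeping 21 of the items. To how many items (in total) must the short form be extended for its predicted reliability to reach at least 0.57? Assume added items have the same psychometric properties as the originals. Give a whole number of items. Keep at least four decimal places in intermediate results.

75

First, r for the 21-item form: n = 21/56 = 0.3750, so r_21 = 0.3750·0.50/(1 + (0.3750 − 1)·0.50) = 0.2727
Length factor from the short form to reach 0.57: n' = 0.57(1 − 0.2727) / [0.2727(1 − 0.57)] ≈ 3.5354
Items = 3.5354 × 21 ≈ 74.24 → 75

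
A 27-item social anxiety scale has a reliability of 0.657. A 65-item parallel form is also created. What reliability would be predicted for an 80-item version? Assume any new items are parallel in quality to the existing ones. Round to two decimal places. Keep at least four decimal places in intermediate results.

The 65-item form is not needed; work directly from the 27-item form with n = 80/27 = 2.9630.
r_{80} = n·r / (1 + (n − 1)·r) = 1.9467 / 2.2897 ≈ 0.8502

0.85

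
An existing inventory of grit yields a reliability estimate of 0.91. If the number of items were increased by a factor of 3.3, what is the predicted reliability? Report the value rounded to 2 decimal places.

Apply the Spearman-Brown prophecy formula, r' = nr / [1 + (n − 1)r]:
r_new = (3.3 × 0.91) / (1 + (3.3 − 1) × 0.91)
     = 3.0030 / 3.0930 = 0.9709

0.97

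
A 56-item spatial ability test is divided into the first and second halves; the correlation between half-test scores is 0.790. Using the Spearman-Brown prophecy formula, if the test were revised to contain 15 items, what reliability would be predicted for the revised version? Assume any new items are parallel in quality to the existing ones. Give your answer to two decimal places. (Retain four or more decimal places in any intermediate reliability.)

Full-test reliability from the split-half r: r_full = 2(0.790)/(1 + 0.790) = 0.8827
Then adjust to 15 items: n = 15/56 = 0.2679
r_new = n·r_full / (1 + (n − 1)·r_full) = 0.2365 / 0.3538 ≈ 0.6685

0.67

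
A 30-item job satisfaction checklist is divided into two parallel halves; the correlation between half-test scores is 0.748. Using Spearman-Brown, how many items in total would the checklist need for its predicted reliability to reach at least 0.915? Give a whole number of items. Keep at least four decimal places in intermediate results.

55

Corrected full-test reliability: r_full = 2 × 0.748 / (1 + 0.748) ≈ 0.8558
n = r_tgt(1 − r_full) / [r_full(1 − r_tgt)] = 0.915 × 0.1442 / (0.8558 × 0.085) ≈ 1.8138
Required items = 1.8138 × 30 = 54.41, so 55 items.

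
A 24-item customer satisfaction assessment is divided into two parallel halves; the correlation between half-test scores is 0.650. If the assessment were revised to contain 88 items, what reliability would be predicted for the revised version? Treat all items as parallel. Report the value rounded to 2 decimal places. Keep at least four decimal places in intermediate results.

Spearman-Brown correction (n = 2): r_full = 2·0.650/(1 + 0.650) = 0.7879
Then adjust to 88 items: n = 88/24 = 3.6667
r_new = n·r_full / (1 + (n − 1)·r_full) = 2.8890 / 3.1011 ≈ 0.9316

0.93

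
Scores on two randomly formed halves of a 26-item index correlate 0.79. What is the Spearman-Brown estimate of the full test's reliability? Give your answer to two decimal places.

r_full = 2(0.79) / (1 + 0.79)
r_full = 1.5800 / 1.7900 ≈ 0.8827

0.88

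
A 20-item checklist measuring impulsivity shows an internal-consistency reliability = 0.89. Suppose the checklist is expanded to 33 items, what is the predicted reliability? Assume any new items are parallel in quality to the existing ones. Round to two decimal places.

n = 33/20 = 1.65
Apply the Spearman-Brown prophecy formula, r' = nr / [1 + (n − 1)r]:
r_new = (1.65 × 0.89) / (1 + (1.65 − 1) × 0.89)
     = 1.4685 / 1.5785 = 0.9303

0.93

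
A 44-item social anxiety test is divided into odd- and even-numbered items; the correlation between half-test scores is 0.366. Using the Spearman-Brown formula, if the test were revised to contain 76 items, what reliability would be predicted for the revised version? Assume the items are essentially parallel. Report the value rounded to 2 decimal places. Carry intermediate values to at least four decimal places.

0.67

First correct the split-half correlation to full-test reliability: r_full = 2 × 0.366 / (1 + 0.366) ≈ 0.5359
Then adjust to 76 items: n = 76/44 = 1.7273
r_new = n·r_full / (1 + (n − 1)·r_full) = 0.9257 / 1.3898 ≈ 0.6661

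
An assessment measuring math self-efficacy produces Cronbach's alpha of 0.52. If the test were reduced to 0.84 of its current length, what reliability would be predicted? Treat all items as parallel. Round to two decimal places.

Spearman-Brown: r_new = n·r / (1 + (n − 1)·r)
r_new = 0.84·0.52 / [1 + (0.84 − 1)·0.52]
r_new = 0.4368 / 0.9168 ≈ 0.4764

0.48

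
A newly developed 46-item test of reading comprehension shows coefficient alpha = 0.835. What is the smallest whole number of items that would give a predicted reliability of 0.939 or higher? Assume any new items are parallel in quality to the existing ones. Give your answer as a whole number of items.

140

n = [0.939 × 0.165] / [0.835 × 0.061]
  = 0.154935 / 0.050935 = 3.0418
Items needed = n × 46 = 3.0418 × 46 ≈ 139.92 → round up to 140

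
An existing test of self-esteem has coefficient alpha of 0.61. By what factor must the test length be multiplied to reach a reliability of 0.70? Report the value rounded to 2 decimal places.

1.49

n = [0.70 × 0.39] / [0.61 × 0.30]
n = 0.2730 / 0.1830 ≈ 1.4918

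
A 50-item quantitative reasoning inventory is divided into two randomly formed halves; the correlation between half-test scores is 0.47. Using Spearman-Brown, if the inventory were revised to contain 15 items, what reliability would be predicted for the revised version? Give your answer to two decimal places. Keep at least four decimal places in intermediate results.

First correct the split-half correlation to full-test reliability: r_full = 2 × 0.47 / (1 + 0.47) ≈ 0.6395
Then adjust to 15 items: n = 15/50 = 0.3000
r_new = n·r_full / (1 + (n − 1)·r_full) = 0.1918 / 0.5524 ≈ 0.3472

0.35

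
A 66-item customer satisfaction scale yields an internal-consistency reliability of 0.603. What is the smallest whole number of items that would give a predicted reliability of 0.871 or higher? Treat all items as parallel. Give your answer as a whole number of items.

294

n = [0.871 × 0.397] / [0.603 × 0.129]
  = 0.345787 / 0.077787 = 4.4453
So the test needs 4.4453 × 66 ≈ 293.39 items; rounding up, 294.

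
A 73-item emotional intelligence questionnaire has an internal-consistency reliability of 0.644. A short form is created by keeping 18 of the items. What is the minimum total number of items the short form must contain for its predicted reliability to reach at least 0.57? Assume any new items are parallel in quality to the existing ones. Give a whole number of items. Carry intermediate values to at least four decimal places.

Short-form reliability: n = 18/73 = 0.2466; r_18 = n·r/(1+(n−1)r) ≈ 0.3085
Length factor from the short form to reach 0.57: n' = 0.57(1 − 0.3085) / [0.3085(1 − 0.57)] ≈ 2.9713
Items = 2.9713 × 18 ≈ 53.48 → 54

54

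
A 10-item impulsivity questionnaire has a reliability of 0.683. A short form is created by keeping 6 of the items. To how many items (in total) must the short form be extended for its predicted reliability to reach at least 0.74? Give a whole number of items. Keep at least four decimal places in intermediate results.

14

First, r for the 6-item form: n = 6/10 = 0.6000, so r_6 = 0.6000·0.683/(1 + (0.6000 − 1)·0.683) = 0.5638
Length factor from the short form to reach 0.74: n' = 0.74(1 − 0.5638) / [0.5638(1 − 0.74)] ≈ 2.2020
Items = 2.2020 × 6 ≈ 13.21 → 14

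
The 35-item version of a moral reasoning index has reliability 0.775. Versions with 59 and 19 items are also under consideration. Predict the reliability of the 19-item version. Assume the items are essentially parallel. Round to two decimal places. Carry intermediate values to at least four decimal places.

0.65

The 59-item form is not needed; work directly from the 35-item form with n = 19/35 = 0.5429.
r_{19} = n·r / (1 + (n − 1)·r) = 0.4207 / 0.6457 ≈ 0.6515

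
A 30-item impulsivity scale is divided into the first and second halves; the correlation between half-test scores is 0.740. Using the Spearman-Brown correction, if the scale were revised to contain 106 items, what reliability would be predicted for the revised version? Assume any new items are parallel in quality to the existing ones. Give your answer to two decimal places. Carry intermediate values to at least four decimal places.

First correct the split-half correlation to full-test reliability: r_full = 2 × 0.740 / (1 + 0.740) ≈ 0.8506
Length factor from 30 to 106 items: n = 106/30 = 3.5333
r_new = n·r_full / (1 + (n − 1)·r_full) = 3.0054 / 3.1548 ≈ 0.9526

0.95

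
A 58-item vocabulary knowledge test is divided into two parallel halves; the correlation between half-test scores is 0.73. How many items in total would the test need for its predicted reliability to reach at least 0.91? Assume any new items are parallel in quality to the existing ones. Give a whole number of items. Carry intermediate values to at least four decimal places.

r_full = 2(0.73)/(1 + 0.73) = 0.8439
n = r_tgt(1 − r_full) / [r_full(1 − r_tgt)] = 0.91 × 0.1561 / (0.8439 × 0.09) ≈ 1.8703
Required items = 1.8703 × 58 = 108.48, so 109 items.

109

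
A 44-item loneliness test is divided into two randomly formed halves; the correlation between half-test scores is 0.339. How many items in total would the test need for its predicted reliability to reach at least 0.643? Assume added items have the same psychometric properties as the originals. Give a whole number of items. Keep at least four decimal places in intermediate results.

78

r_full = 2(0.339)/(1 + 0.339) = 0.5063
Solve Spearman-Brown for n: n = 0.643(1 − 0.5063) / [0.5063(1 − 0.643)] = 1.7563
Items = 1.7563 × 44 ≈ 77.28 → 78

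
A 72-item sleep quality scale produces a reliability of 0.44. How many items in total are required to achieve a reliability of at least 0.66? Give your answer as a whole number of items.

178

n = 0.66 × (1 − 0.44) / [ 0.44 × (1 − 0.66) ]
n = 0.3696 / 0.1496 ≈ 2.4706
2.4706 × 72 = 177.88 → 178 items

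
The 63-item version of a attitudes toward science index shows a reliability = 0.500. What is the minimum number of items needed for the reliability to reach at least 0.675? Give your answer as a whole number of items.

131

Spearman-Brown solved for the length factor n:
n = r_target (1 − r_old) / [ r_old (1 − r_target) ]
n = 0.675 × (1 − 0.500) / [ 0.500 × (1 − 0.675) ]
  = 0.337500 / 0.162500 = 2.0769
So the test needs 2.0769 × 63 ≈ 130.84 items; rounding up, 131.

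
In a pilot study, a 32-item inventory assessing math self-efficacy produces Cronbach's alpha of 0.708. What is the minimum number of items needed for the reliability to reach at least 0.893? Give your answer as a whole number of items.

111

Rearranging the Spearman-Brown formula for n,
n = r_target (1 − r_old) / [ r_old (1 − r_target) ]
n = 0.893(1 − 0.708) / [0.708(1 − 0.893)]
  = 0.260756 / 0.075756 = 3.4421
So the test needs 3.4421 × 32 ≈ 110.15 items; rounding up, 111.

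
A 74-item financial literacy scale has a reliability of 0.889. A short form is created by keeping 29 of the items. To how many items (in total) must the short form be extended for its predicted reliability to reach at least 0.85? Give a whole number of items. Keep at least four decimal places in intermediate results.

53

First, r for the 29-item form: n = 29/74 = 0.3919, so r_29 = 0.3919·0.889/(1 + (0.3919 − 1)·0.889) = 0.7584
Then solve for n' with r_old = 0.7584, r_target = 0.85: n' = 0.85(1 − 0.7584)/[0.7584(1 − 0.85)] = 1.8052
Items = 1.8052 × 29 ≈ 52.35 → 53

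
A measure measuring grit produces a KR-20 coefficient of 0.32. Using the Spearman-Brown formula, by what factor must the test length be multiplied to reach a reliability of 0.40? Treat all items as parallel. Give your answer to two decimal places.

1.42

Rearranging the Spearman-Brown formula for n,
n = r*(1 − r) / [ r (1 − r*) ]
n = 0.40(1 − 0.32) / [0.32(1 − 0.40)]
  = 0.2720 / 0.1920 = 1.4167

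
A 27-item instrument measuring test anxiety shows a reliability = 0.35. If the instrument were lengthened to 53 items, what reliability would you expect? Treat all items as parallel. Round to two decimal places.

n = 53/27 = 1.963
Spearman-Brown: r_new = n·r / (1 + (n − 1)·r)
r_new = 1.963·0.35 / [1 + (1.963 − 1)·0.35]
     = 0.6870 / 1.3371 = 0.5138

0.51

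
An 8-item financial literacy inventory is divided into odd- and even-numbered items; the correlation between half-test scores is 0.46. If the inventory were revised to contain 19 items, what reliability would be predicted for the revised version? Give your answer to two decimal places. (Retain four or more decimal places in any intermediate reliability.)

First correct the split-half correlation to full-test reliability: r_full = 2 × 0.46 / (1 + 0.46) ≈ 0.6301
Length factor from 8 to 19 items: n = 19/8 = 2.3750
r_new = n·r_full / (1 + (n − 1)·r_full) = 1.4965 / 1.8664 ≈ 0.8018

0.80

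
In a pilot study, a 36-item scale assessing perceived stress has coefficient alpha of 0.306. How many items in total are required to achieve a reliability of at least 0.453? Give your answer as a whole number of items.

Spearman-Brown solved for the length factor n:
n = r*(1 − r) / [ r (1 − r*) ]
n = 0.453 × (1 − 0.306) / [ 0.306 × (1 − 0.453) ]
  = 0.314382 / 0.167382 = 1.8782
1.8782 × 36 = 67.62 → 68 items

68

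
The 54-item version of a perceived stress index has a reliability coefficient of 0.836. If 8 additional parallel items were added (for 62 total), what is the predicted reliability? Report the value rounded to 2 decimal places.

n = 62/54 = 1.1481
By Spearman-Brown, r_new = n r / (1 + (n − 1) r).
r_new = 1.1481·0.836 / [1 + (1.1481 − 1)·0.836]
     = 0.9598 / 1.1238 = 0.8541

0.85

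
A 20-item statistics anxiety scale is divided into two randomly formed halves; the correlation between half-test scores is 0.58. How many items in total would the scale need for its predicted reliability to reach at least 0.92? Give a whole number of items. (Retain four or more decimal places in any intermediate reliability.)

84

r_full = 2(0.58)/(1 + 0.58) = 0.7342
n = r_tgt(1 − r_full) / [r_full(1 − r_tgt)] = 0.92 × 0.2658 / (0.7342 × 0.08) ≈ 4.1633
Items = 4.1633 × 20 ≈ 83.27 → 84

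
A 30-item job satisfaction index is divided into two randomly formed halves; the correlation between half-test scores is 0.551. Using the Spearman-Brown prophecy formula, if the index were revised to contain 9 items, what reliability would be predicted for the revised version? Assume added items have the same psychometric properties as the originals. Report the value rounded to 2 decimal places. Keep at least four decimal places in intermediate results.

Full-test reliability from the split-half r: r_full = 2(0.551)/(1 + 0.551) = 0.7105
Then adjust to 9 items: n = 9/30 = 0.3000
r_new = n·r_full / (1 + (n − 1)·r_full) = 0.2132 / 0.5027 ≈ 0.4241

0.42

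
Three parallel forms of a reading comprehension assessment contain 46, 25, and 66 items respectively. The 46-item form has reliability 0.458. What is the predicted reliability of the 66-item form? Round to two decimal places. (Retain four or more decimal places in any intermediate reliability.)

Only the ratio of lengths matters: n = 66/46 = 1.4348
r_{66} = n·r / (1 + (n − 1)·r) = 0.6571 / 1.1991 ≈ 0.5480

0.55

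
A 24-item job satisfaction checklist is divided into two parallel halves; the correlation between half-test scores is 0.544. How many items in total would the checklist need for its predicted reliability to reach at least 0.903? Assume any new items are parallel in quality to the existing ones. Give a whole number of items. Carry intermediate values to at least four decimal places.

94

r_full = 2(0.544)/(1 + 0.544) = 0.7047
Solve Spearman-Brown for n: n = 0.903(1 − 0.7047) / [0.7047(1 − 0.903)] = 3.9010
Items = 3.9010 × 24 ≈ 93.62 → 94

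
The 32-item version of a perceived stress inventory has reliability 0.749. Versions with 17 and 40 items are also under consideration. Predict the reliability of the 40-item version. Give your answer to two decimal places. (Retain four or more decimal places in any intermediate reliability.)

Only the ratio of lengths matters: n = 40/32 = 1.2500
r_{40} = n·r / (1 + (n − 1)·r) = 0.9363 / 1.1872 ≈ 0.7887

0.79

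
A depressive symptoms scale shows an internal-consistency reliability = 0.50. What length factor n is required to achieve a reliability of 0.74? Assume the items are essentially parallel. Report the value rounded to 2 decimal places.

n = 0.74(1 − 0.50) / [0.50(1 − 0.74)]
n = 0.3700 / 0.1300 ≈ 2.8462

2.85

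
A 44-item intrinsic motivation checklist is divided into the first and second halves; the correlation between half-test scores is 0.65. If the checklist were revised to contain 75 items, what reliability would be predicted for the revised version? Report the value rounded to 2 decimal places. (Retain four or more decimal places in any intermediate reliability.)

0.86

Full-test reliability from the split-half r: r_full = 2(0.65)/(1 + 0.65) = 0.7879
Length factor from 44 to 75 items: n = 75/44 = 1.7045
r_new = n·r_full / (1 + (n − 1)·r_full) = 1.3430 / 1.5551 ≈ 0.8636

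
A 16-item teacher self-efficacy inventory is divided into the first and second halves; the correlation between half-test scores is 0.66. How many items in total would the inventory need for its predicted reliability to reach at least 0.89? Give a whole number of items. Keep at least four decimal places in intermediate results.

34

r_full = 2(0.66)/(1 + 0.66) = 0.7952
n = r_tgt(1 − r_full) / [r_full(1 − r_tgt)] = 0.89 × 0.2048 / (0.7952 × 0.11) ≈ 2.0838
Items = 2.0838 × 16 ≈ 33.34 → 34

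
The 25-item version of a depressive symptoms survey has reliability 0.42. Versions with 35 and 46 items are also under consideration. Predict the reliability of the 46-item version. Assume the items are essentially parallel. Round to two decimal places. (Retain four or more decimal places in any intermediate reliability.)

0.57

The 35-item form is not needed; work directly from the 25-item form with n = 46/25 = 1.8400.
r_{46} = n·r / (1 + (n − 1)·r) = 0.7728 / 1.3528 ≈ 0.5713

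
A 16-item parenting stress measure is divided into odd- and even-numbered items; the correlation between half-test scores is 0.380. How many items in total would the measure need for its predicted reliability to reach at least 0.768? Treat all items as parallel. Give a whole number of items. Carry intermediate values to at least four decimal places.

44

Corrected full-test reliability: r_full = 2 × 0.380 / (1 + 0.380) ≈ 0.5507
Solve Spearman-Brown for n: n = 0.768(1 − 0.5507) / [0.5507(1 − 0.768)] = 2.7008
Items = 2.7008 × 16 ≈ 43.21 → 44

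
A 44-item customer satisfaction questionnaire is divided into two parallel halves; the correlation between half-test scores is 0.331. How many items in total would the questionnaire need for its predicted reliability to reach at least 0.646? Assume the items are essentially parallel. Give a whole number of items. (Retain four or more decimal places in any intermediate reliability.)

82

r_full = 2(0.331)/(1 + 0.331) = 0.4974
Solve Spearman-Brown for n: n = 0.646(1 − 0.4974) / [0.4974(1 − 0.646)] = 1.8439
Items = 1.8439 × 44 ≈ 81.13 → 82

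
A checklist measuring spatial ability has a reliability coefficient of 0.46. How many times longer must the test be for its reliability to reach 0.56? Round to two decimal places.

Spearman-Brown solved for the length factor n:
n = r_target (1 − r_old) / [ r_old (1 − r_target) ]
n = 0.56(1 − 0.46) / [0.46(1 − 0.56)]
  = 0.3024 / 0.2024 = 1.4941

1.49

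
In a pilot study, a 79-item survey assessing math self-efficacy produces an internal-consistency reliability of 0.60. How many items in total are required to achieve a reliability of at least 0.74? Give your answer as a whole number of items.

150

n = 0.74 × (1 − 0.60) / [ 0.60 × (1 − 0.74) ]
n = 0.2960 / 0.1560 ≈ 1.8974
So the test needs 1.8974 × 79 ≈ 149.89 items; rounding up, 150.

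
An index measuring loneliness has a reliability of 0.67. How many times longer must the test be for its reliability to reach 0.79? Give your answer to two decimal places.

1.85

Invert Spearman-Brown to solve for n:
n = r_target (1 − r_old) / [ r_old (1 − r_target) ]
n = 0.79 × (1 − 0.67) / [ 0.67 × (1 − 0.79) ]
  = 0.2607 / 0.1407 = 1.8529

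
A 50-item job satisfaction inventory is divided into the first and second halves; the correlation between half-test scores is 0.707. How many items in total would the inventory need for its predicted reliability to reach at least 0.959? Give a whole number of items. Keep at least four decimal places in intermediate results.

243

r_full = 2(0.707)/(1 + 0.707) = 0.8284
Solve Spearman-Brown for n: n = 0.959(1 − 0.8284) / [0.8284(1 − 0.959)] = 4.8452
Required items = 4.8452 × 50 = 242.26, so 243 items.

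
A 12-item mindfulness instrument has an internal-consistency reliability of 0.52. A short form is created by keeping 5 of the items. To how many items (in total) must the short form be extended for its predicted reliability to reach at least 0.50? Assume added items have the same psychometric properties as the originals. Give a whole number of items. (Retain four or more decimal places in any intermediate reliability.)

12

First, r for the 5-item form: n = 5/12 = 0.4167, so r_5 = 0.4167·0.52/(1 + (0.4167 − 1)·0.52) = 0.3110
Length factor from the short form to reach 0.50: n' = 0.50(1 − 0.3110) / [0.3110(1 − 0.50)] ≈ 2.2154
Items = 2.2154 × 5 ≈ 11.08 → 12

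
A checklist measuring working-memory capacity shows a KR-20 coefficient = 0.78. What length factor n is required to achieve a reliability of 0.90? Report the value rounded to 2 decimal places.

n = [0.90 × 0.22] / [0.78 × 0.10]
  = 0.1980 / 0.0780 = 2.5385

2.54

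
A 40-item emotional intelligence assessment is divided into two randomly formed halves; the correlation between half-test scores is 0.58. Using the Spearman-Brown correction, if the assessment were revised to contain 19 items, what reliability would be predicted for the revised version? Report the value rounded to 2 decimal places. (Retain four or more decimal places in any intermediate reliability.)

0.57

First correct the split-half correlation to full-test reliability: r_full = 2 × 0.58 / (1 + 0.58) ≈ 0.7342
Length factor from 40 to 19 items: n = 19/40 = 0.4750
r_new = n·r_full / (1 + (n − 1)·r_full) = 0.3487 / 0.6145 ≈ 0.5675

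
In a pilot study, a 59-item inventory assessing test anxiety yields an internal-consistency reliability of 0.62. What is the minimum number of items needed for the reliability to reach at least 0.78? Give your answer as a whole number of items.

Spearman-Brown solved for the length factor n:
n = r*(1 − r) / [ r (1 − r*) ]
n = 0.78(1 − 0.62) / [0.62(1 − 0.78)]
n = 0.2964 / 0.1364 ≈ 2.1730
2.1730 × 59 = 128.21 → 129 items

129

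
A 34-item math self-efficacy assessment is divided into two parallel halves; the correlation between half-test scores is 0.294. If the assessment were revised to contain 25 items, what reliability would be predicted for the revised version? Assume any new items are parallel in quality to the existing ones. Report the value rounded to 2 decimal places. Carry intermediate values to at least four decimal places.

Full-test reliability from the split-half r: r_full = 2(0.294)/(1 + 0.294) = 0.4544
Length factor from 34 to 25 items: n = 25/34 = 0.7353
r_new = n·r_full / (1 + (n − 1)·r_full) = 0.3341 / 0.8797 ≈ 0.3798

0.38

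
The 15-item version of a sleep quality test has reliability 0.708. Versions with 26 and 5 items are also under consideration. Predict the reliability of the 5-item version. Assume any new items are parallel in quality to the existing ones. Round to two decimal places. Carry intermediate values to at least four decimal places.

Only the ratio of lengths matters: n = 5/15 = 0.3333
r_{5} = n·r / (1 + (n − 1)·r) = 0.2360 / 0.5280 ≈ 0.4470

0.45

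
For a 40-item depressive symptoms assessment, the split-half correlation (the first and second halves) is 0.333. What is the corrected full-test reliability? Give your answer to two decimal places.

The full test is twice the length of either half (n = 2).
r_full = 2r_hh / (1 + r_hh) = 2 × 0.333 / (1 + 0.333)
r_full = 0.6660 / 1.3330 ≈ 0.4996

0.50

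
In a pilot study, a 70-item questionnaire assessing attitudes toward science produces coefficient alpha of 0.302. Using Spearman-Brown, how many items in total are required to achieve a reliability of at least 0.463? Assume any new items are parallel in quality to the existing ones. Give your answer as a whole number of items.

140

Rearranging the Spearman-Brown formula for n,
n = r_target (1 − r_old) / [ r_old (1 − r_target) ]
n = 0.463(1 − 0.302) / [0.302(1 − 0.463)]
n = 0.323174 / 0.162174 ≈ 1.9928
So the test needs 1.9928 × 70 ≈ 139.50 items; rounding up, 140.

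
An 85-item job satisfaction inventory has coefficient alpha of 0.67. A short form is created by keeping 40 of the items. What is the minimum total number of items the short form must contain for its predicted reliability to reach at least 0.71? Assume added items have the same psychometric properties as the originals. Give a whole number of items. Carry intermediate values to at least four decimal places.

First, r for the 40-item form: n = 40/85 = 0.4706, so r_40 = 0.4706·0.67/(1 + (0.4706 − 1)·0.67) = 0.4886
Then solve for n' with r_old = 0.4886, r_target = 0.71: n' = 0.71(1 − 0.4886)/[0.4886(1 − 0.71)] = 2.5625
Items = 2.5625 × 40 ≈ 102.50 → 103

103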